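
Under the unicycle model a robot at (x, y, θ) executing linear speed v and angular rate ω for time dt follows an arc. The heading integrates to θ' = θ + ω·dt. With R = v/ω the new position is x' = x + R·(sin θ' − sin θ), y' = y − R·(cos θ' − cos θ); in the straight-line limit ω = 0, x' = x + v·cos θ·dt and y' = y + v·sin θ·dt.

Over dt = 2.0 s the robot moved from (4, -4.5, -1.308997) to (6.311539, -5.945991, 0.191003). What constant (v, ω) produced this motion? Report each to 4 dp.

v = 1.5000, ω = 0.7500

Δθ = 0.191003 − -1.308997 = 1.500000
ω = Δθ/dt = 1.500000/2.0 = 0.7500
R = Δx/(sin θ' − sin θ) = 2.0000
v = R·ω = 2.0000·0.7500 = 1.5000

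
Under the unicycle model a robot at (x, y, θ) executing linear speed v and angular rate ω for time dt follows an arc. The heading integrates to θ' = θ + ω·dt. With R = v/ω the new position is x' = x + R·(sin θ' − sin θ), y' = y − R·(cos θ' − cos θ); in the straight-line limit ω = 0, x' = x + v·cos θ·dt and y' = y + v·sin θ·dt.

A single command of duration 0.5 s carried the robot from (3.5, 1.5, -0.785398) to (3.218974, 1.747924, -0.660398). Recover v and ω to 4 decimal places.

Δθ = -0.660398 − -0.785398 = 0.125000
ω = Δθ/dt = 0.125000/0.5 = 0.2500
R = Δx/(sin θ' − sin θ) = -3.0000
v = R·ω = -3.0000·0.2500 = -0.7500

v = -0.7500, ω = 0.2500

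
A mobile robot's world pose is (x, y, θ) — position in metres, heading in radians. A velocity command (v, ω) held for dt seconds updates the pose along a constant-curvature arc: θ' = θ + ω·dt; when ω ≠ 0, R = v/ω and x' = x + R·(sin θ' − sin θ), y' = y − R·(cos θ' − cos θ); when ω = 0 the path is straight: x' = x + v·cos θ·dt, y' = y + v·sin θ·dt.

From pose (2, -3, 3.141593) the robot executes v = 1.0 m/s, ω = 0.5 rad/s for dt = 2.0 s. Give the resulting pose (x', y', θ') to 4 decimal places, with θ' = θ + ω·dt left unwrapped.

(0.3171, -3.9194, 4.1416)

θ' = 3.1416 + 0.5·2.0 = 4.1416
R = v/ω = 1.0/0.5 = 2.0000
x' = 2 + 2.0000·(sin 4.1416 − sin 3.1416) = 0.3171
y' = -3 − 2.0000·(cos 4.1416 − cos 3.1416) = -3.9194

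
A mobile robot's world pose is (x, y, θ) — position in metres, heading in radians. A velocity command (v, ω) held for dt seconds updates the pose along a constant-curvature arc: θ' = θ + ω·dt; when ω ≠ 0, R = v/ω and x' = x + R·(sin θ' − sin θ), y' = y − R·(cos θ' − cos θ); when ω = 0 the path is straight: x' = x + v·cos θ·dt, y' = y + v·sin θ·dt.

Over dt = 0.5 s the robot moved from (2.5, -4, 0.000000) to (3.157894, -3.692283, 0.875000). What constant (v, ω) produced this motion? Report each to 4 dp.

Δθ = 0.875000 − 0.000000 = 0.875000
ω = Δθ/dt = 0.875000/0.5 = 1.7500
R = Δx/(sin θ' − sin θ) = 0.8571
v = R·ω = 0.8571·1.7500 = 1.5000

v = 1.5000, ω = 1.7500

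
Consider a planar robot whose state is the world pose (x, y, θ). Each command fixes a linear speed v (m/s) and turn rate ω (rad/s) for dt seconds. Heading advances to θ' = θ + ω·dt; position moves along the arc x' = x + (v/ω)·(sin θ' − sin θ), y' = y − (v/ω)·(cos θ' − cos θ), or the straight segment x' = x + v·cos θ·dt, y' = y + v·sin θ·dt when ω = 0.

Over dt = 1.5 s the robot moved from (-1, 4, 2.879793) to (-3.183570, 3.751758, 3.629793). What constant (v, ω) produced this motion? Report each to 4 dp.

v = 1.5000, ω = 0.5000

Δθ = 3.629793 − 2.879793 = 0.750000
ω = Δθ/dt = 0.750000/1.5 = 0.5000
R = Δx/(sin θ' − sin θ) = 3.0000
v = R·ω = 3.0000·0.5000 = 1.5000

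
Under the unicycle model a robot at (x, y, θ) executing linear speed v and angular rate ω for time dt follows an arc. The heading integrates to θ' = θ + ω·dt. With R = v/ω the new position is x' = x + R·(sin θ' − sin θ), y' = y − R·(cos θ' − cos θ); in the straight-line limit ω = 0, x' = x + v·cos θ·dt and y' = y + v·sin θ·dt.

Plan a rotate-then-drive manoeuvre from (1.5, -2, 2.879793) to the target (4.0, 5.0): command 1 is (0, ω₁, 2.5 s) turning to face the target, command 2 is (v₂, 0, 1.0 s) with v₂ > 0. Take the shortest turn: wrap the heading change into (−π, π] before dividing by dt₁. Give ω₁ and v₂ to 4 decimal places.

ω₁ = -0.6608, v₂ = 7.4330

heading to target = atan2(5−-2, 4−1.5) = 1.2278
Δθ = wrap(1.2278 − 2.8798) = -1.6520; ω₁ = Δθ/dt₁ = -0.6608
distance = √((4−1.5)² + (5−-2)²) = 7.4330; v₂ = distance/dt₂ = 7.4330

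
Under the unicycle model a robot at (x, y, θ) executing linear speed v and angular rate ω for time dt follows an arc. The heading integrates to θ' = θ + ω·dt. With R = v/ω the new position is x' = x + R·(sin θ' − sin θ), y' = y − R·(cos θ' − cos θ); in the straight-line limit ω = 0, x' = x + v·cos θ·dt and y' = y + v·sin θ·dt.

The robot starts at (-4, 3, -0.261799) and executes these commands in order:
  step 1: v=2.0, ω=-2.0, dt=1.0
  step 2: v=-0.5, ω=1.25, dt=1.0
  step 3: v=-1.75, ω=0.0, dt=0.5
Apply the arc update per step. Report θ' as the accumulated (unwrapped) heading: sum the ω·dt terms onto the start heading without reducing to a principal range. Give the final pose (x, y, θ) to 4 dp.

(-3.9214, 2.6056, -1.0118)

step 1: θ'=-2.2618 (R=-1.0000) → pose (-3.4882, 1.3968, -2.2618)
step 2: θ'=-1.0118 (R=-0.4000) → pose (-3.4573, 1.8638, -1.0118)
step 3: θ'=-1.0118 (straight) → pose (-3.9214, 2.6056, -1.0118)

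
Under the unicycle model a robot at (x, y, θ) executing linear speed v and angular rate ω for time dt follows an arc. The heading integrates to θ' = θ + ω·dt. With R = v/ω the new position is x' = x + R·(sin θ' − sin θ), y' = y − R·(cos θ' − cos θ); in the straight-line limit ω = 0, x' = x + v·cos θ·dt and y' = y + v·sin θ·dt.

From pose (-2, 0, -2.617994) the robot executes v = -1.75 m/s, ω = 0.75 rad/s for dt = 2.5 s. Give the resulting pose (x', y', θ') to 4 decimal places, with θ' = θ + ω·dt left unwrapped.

θ' = -2.6180 + 0.75·2.5 = -0.7430
R = v/ω = -1.75/0.75 = -2.3333
x' = -2 + -2.3333·(sin -0.7430 − sin -2.6180) = -1.5882
y' = 0 − -2.3333·(cos -0.7430 − cos -2.6180) = 3.7391

(-1.5882, 3.7391, -0.7430)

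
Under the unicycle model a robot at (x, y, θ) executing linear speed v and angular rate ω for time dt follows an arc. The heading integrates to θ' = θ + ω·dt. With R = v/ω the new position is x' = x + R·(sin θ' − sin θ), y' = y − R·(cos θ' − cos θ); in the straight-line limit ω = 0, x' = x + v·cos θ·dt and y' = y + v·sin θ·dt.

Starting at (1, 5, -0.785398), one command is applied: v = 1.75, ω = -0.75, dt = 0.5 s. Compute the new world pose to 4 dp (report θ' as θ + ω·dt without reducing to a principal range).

θ' = -0.7854 + -0.75·0.5 = -1.1604
R = v/ω = 1.75/-0.75 = -2.3333
x' = 1 + -2.3333·(sin -1.1604 − sin -0.7854) = 1.4897
y' = 5 − -2.3333·(cos -1.1604 − cos -0.7854) = 4.2810

(1.4897, 4.2810, -1.1604)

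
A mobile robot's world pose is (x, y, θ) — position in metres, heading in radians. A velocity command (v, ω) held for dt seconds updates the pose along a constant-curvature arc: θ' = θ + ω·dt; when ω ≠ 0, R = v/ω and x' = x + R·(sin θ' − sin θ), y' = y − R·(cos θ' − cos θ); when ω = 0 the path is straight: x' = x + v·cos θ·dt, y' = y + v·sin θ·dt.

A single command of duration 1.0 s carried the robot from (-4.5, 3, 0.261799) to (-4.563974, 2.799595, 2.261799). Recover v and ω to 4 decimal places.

v = -0.2500, ω = 2.0000

Δθ = 2.261799 − 0.261799 = 2.000000
ω = Δθ/dt = 2.000000/1.0 = 2.0000
R = −Δy/(cos θ' − cos θ) = -0.1250
v = R·ω = -0.1250·2.0000 = -0.2500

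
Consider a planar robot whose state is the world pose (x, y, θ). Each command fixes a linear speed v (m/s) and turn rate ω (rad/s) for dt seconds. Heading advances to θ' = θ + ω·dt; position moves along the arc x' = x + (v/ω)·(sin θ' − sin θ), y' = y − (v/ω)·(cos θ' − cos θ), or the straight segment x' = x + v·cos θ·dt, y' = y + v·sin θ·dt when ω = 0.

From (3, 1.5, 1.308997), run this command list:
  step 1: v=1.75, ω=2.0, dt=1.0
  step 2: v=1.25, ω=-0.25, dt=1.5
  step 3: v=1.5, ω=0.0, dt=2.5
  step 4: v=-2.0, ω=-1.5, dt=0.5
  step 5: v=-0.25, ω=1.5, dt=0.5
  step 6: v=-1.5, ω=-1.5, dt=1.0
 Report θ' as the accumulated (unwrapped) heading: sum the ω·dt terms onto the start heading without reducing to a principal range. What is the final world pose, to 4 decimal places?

(-1.8220, 1.6801, 1.4340)

step 1: θ'=3.3090 (R=0.8750) → pose (2.0090, 2.5892, 3.3090)
step 2: θ'=2.9340 (R=-5.0000) → pose (0.1454, 2.6267, 2.9340)
step 3: θ'=2.9340 (straight) → pose (-3.5241, 3.3996, 2.9340)
step 4: θ'=2.1840 (R=1.3333) → pose (-2.7085, 2.8622, 2.1840)
step 5: θ'=2.9340 (R=-0.1667) → pose (-2.6066, 2.7950, 2.9340)
step 6: θ'=1.4340 (R=1.0000) → pose (-1.8220, 1.6801, 1.4340)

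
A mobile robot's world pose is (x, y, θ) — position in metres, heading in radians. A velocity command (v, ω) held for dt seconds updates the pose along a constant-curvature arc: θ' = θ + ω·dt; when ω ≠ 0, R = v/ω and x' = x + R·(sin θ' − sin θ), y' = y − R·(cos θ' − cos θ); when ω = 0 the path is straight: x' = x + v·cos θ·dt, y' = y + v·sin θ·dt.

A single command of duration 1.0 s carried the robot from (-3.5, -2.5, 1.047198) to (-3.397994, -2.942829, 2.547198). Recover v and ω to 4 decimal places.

Δθ = 2.547198 − 1.047198 = 1.500000
ω = Δθ/dt = 1.500000/1.0 = 1.5000
R = −Δy/(cos θ' − cos θ) = -0.3333
v = R·ω = -0.3333·1.5000 = -0.5000

v = -0.5000, ω = 1.5000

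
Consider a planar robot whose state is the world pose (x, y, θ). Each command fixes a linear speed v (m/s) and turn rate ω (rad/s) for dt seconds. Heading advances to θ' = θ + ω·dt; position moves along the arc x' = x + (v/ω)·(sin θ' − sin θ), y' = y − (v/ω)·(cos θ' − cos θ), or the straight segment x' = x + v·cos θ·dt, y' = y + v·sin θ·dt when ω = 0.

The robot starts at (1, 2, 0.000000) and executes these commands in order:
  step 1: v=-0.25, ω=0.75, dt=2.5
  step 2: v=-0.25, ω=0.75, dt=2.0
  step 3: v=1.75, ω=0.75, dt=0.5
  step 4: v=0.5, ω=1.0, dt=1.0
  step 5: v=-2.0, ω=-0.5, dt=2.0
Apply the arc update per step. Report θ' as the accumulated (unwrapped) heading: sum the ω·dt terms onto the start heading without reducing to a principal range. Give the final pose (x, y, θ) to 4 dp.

step 1: θ'=1.8750 (R=-0.3333) → pose (0.6820, 1.5668, 1.8750)
step 2: θ'=3.3750 (R=-0.3333) → pose (1.0771, 1.3424, 3.3750)
step 3: θ'=3.7500 (R=2.3333) → pose (0.2831, 0.9869, 3.7500)
step 4: θ'=4.7500 (R=0.5000) → pose (0.0693, 0.5579, 4.7500)
step 5: θ'=3.7500 (R=4.0000) → pose (1.7802, 3.9905, 3.7500)

(1.7802, 3.9905, 3.7500)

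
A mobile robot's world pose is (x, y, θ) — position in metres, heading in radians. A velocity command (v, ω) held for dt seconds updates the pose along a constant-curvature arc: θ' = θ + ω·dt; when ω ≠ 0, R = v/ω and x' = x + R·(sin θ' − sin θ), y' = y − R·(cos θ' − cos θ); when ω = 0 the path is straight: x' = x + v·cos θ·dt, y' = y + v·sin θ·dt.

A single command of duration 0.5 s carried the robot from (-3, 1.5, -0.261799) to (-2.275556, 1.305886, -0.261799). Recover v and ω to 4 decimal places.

v = 1.5000, ω = 0.0000

Δθ = -0.261799 − -0.261799 = 0.000000
ω = Δθ/dt = 0.000000/0.5 = 0.0000
ω = 0 → v = (Δx·cos θ + Δy·sin θ)/dt = 1.5000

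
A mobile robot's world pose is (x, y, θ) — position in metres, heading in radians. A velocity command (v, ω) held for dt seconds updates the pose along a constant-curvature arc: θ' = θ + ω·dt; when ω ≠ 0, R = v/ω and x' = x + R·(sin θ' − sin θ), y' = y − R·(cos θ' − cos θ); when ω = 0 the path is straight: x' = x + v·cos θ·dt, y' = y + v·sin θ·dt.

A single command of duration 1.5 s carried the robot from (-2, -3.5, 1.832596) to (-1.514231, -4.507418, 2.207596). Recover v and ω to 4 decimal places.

v = -0.7500, ω = 0.2500

Δθ = 2.207596 − 1.832596 = 0.375000
ω = Δθ/dt = 0.375000/1.5 = 0.2500
R = −Δy/(cos θ' − cos θ) = -3.0000
v = R·ω = -3.0000·0.2500 = -0.7500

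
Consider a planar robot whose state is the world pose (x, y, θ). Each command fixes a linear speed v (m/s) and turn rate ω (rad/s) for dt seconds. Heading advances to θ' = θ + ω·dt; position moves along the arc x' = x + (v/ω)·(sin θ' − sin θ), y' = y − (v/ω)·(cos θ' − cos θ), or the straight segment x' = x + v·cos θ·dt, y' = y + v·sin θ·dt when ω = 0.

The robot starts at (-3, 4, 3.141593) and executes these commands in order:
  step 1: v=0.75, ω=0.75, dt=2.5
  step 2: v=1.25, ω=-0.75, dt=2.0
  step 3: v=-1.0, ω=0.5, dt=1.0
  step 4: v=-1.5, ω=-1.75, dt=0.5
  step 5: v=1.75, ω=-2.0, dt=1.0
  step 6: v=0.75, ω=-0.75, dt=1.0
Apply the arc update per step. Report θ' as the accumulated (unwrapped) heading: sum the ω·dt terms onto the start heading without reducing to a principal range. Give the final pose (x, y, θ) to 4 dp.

(-3.7413, 3.2844, 0.3916)

step 1: θ'=5.0166 (R=1.0000) → pose (-3.9541, 2.7005, 5.0166)
step 2: θ'=3.5166 (R=-1.6667) → pose (-4.9338, 0.6504, 3.5166)
step 3: θ'=4.0166 (R=-2.0000) → pose (-4.1312, 1.2294, 4.0166)
step 4: θ'=3.1416 (R=0.8571) → pose (-3.4733, 1.5371, 3.1416)
step 5: θ'=1.1416 (R=-0.8750) → pose (-4.2690, 2.7763, 1.1416)
step 6: θ'=0.3916 (R=-1.0000) → pose (-3.7413, 3.2844, 0.3916)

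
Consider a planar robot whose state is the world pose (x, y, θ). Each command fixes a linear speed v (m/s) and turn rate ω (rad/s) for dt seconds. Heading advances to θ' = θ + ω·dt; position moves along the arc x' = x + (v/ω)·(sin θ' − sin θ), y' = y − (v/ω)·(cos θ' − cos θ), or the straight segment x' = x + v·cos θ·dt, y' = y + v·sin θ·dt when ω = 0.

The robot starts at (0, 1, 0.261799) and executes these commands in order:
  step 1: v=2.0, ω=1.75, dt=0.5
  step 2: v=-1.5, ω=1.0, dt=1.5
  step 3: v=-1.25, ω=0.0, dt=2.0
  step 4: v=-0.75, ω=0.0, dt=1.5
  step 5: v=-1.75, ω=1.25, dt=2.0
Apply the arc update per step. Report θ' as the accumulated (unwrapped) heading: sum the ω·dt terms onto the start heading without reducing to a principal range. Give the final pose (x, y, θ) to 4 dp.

step 1: θ'=1.1368 (R=1.1429) → pose (0.7411, 1.6233, 1.1368)
step 2: θ'=2.6368 (R=-1.5000) → pose (1.3766, -0.3203, 2.6368)
step 3: θ'=2.6368 (straight) → pose (3.5648, -1.5294, 2.6368)
step 4: θ'=2.6368 (straight) → pose (4.5495, -2.0735, 2.6368)
step 5: θ'=5.1368 (R=-1.4000) → pose (6.5024, -0.2716, 5.1368)

(6.5024, -0.2716, 5.1368)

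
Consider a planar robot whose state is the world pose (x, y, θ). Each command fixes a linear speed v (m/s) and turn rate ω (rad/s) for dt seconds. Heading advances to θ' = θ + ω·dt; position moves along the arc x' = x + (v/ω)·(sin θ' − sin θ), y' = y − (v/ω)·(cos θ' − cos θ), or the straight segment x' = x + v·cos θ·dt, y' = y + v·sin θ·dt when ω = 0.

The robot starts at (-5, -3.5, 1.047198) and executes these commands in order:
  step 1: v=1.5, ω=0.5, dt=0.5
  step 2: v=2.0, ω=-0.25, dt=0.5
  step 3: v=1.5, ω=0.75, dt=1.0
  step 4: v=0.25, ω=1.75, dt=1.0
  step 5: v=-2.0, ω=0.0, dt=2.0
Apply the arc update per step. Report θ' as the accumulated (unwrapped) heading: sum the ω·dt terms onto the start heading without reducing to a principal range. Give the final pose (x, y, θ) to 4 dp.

step 1: θ'=1.2972 (R=3.0000) → pose (-4.7097, -2.8106, 1.2972)
step 2: θ'=1.1722 (R=-8.0000) → pose (-4.3801, -1.8672, 1.1722)
step 3: θ'=1.9222 (R=2.0000) → pose (-4.3455, -0.4025, 1.9222)
step 4: θ'=3.6722 (R=0.1429) → pose (-4.5519, -0.3284, 3.6722)
step 5: θ'=3.6722 (straight) → pose (-1.1019, 1.6958, 3.6722)

(-1.1019, 1.6958, 3.6722)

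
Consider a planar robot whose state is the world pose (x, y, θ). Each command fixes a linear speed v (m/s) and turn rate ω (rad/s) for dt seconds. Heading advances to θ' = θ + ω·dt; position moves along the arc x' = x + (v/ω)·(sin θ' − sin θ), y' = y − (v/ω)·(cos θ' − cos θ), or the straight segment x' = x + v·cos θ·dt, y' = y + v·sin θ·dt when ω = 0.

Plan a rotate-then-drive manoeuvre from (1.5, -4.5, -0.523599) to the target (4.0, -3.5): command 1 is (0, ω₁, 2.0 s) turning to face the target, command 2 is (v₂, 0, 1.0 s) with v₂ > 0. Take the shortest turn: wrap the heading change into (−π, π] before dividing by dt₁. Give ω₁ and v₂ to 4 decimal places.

heading to target = atan2(-3.5−-4.5, 4−1.5) = 0.3805
Δθ = wrap(0.3805 − -0.5236) = 0.9041; ω₁ = Δθ/dt₁ = 0.4521
distance = √((4−1.5)² + (-3.5−-4.5)²) = 2.6926; v₂ = distance/dt₂ = 2.6926

ω₁ = 0.4521, v₂ = 2.6926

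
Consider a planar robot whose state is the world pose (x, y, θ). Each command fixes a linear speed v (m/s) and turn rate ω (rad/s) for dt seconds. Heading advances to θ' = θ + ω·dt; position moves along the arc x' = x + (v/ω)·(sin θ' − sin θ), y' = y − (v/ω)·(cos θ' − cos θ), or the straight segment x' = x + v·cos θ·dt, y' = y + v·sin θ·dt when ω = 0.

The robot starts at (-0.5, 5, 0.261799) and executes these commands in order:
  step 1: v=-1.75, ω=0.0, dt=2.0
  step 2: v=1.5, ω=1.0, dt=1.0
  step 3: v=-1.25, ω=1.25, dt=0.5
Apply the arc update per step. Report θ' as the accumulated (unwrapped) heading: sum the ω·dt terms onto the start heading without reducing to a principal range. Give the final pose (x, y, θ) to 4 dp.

step 1: θ'=0.2618 (straight) → pose (-3.8807, 4.0941, 0.2618)
step 2: θ'=1.2618 (R=1.5000) → pose (-2.8400, 5.0869, 1.2618)
step 3: θ'=1.8868 (R=-1.0000) → pose (-2.8379, 4.4720, 1.8868)

(-2.8379, 4.4720, 1.8868)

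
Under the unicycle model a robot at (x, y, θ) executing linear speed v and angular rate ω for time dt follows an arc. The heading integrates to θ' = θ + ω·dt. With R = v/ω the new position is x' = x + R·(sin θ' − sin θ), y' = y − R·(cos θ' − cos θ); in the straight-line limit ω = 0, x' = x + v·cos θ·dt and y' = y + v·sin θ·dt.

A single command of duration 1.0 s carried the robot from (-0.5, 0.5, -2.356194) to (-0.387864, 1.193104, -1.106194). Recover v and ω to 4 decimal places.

Δθ = -1.106194 − -2.356194 = 1.250000
ω = Δθ/dt = 1.250000/1.0 = 1.2500
R = −Δy/(cos θ' − cos θ) = -0.6000
v = R·ω = -0.6000·1.2500 = -0.7500

v = -0.7500, ω = 1.2500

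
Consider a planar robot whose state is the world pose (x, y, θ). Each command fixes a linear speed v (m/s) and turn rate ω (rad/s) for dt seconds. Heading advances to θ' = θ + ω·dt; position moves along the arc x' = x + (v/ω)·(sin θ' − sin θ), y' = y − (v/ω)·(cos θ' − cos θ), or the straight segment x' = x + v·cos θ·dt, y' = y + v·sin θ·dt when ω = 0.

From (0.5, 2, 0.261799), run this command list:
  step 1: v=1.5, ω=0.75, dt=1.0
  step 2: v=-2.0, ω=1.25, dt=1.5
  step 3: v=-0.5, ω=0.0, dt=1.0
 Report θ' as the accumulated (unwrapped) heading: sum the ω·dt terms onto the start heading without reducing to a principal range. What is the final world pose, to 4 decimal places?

step 1: θ'=1.0118 (R=2.0000) → pose (1.6779, 2.8712, 1.0118)
step 2: θ'=2.8868 (R=-1.6000) → pose (2.6311, 0.4743, 2.8868)
step 3: θ'=2.8868 (straight) → pose (3.1150, 0.3483, 2.8868)

(3.1150, 0.3483, 2.8868)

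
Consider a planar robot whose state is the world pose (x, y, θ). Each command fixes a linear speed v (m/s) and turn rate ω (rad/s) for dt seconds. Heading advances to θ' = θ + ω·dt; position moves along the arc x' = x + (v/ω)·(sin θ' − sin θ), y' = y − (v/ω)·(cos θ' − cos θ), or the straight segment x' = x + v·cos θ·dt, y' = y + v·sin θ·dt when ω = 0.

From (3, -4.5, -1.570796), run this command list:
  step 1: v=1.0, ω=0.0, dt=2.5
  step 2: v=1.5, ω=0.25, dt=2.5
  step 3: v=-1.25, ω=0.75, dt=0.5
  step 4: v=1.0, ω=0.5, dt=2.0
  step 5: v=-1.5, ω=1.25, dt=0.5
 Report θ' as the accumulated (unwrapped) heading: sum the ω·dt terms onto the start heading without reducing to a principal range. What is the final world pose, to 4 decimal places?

(5.0520, -10.7174, 1.0542)

step 1: θ'=-1.5708 (straight) → pose (3.0000, -7.0000, -1.5708)
step 2: θ'=-0.9458 (R=6.0000) → pose (4.1342, -10.5106, -0.9458)
step 3: θ'=-0.5708 (R=-1.6667) → pose (3.6831, -10.0833, -0.5708)
step 4: θ'=0.4292 (R=2.0000) → pose (5.5960, -10.2189, 0.4292)
step 5: θ'=1.0542 (R=-1.2000) → pose (5.0520, -10.7174, 1.0542)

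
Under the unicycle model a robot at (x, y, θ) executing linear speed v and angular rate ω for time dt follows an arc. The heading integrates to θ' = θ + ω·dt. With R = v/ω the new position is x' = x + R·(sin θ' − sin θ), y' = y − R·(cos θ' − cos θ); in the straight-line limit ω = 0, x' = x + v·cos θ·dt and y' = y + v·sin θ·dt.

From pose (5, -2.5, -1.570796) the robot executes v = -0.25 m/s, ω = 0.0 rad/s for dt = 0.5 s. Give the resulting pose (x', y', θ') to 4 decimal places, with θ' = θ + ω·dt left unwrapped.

θ' = -1.5708 + 0.0·0.5 = -1.5708
ω = 0 → straight: x' = 5 + -0.25·cos(-1.5708)·0.5 = 5.0000
y' = -2.5 + -0.25·sin(-1.5708)·0.5 = -2.3750

(5.0000, -2.3750, -1.5708)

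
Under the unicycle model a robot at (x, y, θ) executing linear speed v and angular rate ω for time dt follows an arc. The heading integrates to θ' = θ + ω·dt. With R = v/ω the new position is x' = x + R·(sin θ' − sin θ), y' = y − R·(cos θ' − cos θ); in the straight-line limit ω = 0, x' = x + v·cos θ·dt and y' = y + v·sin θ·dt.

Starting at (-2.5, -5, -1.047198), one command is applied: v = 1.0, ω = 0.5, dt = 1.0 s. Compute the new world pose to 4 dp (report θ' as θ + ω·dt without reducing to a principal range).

(-1.8085, -5.7080, -0.5472)

θ' = -1.0472 + 0.5·1.0 = -0.5472
R = v/ω = 1.0/0.5 = 2.0000
x' = -2.5 + 2.0000·(sin -0.5472 − sin -1.0472) = -1.8085
y' = -5 − 2.0000·(cos -0.5472 − cos -1.0472) = -5.7080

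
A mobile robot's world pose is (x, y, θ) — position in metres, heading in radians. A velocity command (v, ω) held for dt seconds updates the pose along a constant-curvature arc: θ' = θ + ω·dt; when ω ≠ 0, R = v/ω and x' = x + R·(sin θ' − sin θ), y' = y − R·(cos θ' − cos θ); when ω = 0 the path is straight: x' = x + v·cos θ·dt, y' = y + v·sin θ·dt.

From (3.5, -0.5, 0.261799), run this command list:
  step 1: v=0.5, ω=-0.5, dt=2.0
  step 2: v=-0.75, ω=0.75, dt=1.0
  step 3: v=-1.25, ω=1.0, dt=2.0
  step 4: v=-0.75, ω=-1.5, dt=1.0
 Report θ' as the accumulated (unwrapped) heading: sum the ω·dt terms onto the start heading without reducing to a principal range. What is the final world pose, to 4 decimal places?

step 1: θ'=-0.7382 (R=-1.0000) → pose (4.4318, -0.7262, -0.7382)
step 2: θ'=0.0118 (R=-1.0000) → pose (3.7470, -0.4660, 0.0118)
step 3: θ'=2.0118 (R=-1.2500) → pose (2.6314, -2.2495, 2.0118)
step 4: θ'=0.5118 (R=0.5000) → pose (2.4241, -2.8988, 0.5118)

(2.4241, -2.8988, 0.5118)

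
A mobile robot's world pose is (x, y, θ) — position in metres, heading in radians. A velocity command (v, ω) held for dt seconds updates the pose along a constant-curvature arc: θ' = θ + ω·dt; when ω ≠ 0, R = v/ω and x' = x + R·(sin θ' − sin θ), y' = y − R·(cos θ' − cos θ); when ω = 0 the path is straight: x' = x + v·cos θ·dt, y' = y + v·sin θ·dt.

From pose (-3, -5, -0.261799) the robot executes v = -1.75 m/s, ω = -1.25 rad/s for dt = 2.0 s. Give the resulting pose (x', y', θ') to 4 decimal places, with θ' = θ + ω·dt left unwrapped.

(-3.1567, -2.3475, -2.7618)

θ' = -0.2618 + -1.25·2.0 = -2.7618
R = v/ω = -1.75/-1.25 = 1.4000
x' = -3 + 1.4000·(sin -2.7618 − sin -0.2618) = -3.1567
y' = -5 − 1.4000·(cos -2.7618 − cos -0.2618) = -2.3475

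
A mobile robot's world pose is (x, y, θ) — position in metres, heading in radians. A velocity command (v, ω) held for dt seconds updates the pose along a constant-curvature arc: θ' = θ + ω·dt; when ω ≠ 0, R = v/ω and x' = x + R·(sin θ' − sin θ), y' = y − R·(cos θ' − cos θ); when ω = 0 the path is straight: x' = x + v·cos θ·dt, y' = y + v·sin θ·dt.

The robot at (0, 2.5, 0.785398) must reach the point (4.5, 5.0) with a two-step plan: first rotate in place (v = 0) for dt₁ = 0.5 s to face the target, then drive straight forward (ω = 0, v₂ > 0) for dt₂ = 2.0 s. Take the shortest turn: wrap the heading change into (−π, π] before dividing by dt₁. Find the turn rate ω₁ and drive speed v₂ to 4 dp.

heading to target = atan2(5−2.5, 4.5−0) = 0.5071
Δθ = wrap(0.5071 − 0.7854) = -0.2783; ω₁ = Δθ/dt₁ = -0.5566
distance = √((4.5−0)² + (5−2.5)²) = 5.1478; v₂ = distance/dt₂ = 2.5739

ω₁ = -0.5566, v₂ = 2.5739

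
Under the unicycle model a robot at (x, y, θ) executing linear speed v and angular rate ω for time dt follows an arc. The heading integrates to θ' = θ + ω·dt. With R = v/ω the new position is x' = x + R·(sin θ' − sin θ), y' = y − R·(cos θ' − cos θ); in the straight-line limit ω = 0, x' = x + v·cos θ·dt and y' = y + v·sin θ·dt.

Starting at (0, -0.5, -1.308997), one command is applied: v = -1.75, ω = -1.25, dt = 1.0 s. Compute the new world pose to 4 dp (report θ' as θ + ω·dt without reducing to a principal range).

θ' = -1.3090 + -1.25·1.0 = -2.5590
R = v/ω = -1.75/-1.25 = 1.4000
x' = 0 + 1.4000·(sin -2.5590 − sin -1.3090) = 0.5820
y' = -0.5 − 1.4000·(cos -2.5590 − cos -1.3090) = 1.0314

(0.5820, 1.0314, -2.5590)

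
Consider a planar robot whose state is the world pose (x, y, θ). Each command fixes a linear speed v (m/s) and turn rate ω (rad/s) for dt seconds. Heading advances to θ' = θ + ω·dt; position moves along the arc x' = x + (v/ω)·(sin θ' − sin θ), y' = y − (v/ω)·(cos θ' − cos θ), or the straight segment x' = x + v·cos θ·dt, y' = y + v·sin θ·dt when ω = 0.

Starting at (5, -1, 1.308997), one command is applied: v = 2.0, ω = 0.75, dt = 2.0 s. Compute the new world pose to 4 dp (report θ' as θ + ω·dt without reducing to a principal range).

(3.2949, 2.2107, 2.8090)

θ' = 1.3090 + 0.75·2.0 = 2.8090
R = v/ω = 2.0/0.75 = 2.6667
x' = 5 + 2.6667·(sin 2.8090 − sin 1.3090) = 3.2949
y' = -1 − 2.6667·(cos 2.8090 − cos 1.3090) = 2.2107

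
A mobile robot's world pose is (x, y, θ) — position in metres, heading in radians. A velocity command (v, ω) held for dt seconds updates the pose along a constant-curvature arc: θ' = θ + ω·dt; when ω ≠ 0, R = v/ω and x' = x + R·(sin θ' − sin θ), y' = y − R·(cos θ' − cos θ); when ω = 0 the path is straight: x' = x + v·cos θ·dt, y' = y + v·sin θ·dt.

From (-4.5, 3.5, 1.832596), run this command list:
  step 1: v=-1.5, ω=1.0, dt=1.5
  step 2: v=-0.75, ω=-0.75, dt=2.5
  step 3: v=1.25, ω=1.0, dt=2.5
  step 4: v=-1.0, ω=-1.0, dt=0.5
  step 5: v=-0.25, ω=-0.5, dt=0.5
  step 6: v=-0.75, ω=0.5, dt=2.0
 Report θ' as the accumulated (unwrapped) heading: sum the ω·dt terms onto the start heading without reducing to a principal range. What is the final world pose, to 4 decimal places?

(-1.9814, 3.3787, 4.2076)

step 1: θ'=3.3326 (R=-1.5000) → pose (-2.7663, 2.4155, 3.3326)
step 2: θ'=1.4576 (R=1.0000) → pose (-1.5829, 1.3207, 1.4576)
step 3: θ'=3.9576 (R=1.2500) → pose (-3.7354, 2.3184, 3.9576)
step 4: θ'=3.4576 (R=1.0000) → pose (-3.3178, 2.5837, 3.4576)
step 5: θ'=3.2076 (R=0.5000) → pose (-3.1954, 2.6074, 3.2076)
step 6: θ'=4.2076 (R=-1.5000) → pose (-1.9814, 3.3787, 4.2076)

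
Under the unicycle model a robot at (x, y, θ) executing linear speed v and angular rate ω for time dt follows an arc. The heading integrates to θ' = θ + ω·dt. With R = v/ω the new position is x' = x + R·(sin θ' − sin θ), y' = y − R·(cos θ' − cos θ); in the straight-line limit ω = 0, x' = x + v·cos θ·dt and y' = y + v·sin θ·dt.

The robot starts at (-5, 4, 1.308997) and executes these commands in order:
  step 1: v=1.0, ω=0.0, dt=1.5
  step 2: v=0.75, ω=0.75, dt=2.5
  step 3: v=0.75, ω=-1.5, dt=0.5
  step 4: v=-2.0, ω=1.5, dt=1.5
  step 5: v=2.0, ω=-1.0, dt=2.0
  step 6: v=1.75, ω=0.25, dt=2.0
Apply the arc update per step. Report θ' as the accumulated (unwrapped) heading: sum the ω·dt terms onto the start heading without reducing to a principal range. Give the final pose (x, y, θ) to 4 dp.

step 1: θ'=1.3090 (straight) → pose (-4.6118, 5.4489, 1.3090)
step 2: θ'=3.1840 (R=1.0000) → pose (-5.6201, 6.7068, 3.1840)
step 3: θ'=2.4340 (R=-0.5000) → pose (-5.9663, 6.8264, 2.4340)
step 4: θ'=4.6840 (R=-1.3333) → pose (-3.7668, 7.8018, 4.6840)
step 5: θ'=2.6840 (R=-2.0000) → pose (-6.6496, 6.0643, 2.6840)
step 6: θ'=3.1840 (R=7.0000) → pose (-10.0389, 6.7782, 3.1840)

(-10.0389, 6.7782, 3.1840)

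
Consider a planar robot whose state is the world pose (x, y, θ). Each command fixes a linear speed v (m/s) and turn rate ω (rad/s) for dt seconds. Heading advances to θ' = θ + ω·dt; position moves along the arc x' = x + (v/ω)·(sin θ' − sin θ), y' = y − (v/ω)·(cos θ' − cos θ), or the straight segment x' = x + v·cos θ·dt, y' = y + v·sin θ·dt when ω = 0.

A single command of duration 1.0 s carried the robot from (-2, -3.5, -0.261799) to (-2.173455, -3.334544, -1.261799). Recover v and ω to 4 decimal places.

Δθ = -1.261799 − -0.261799 = -1.000000
ω = Δθ/dt = -1.000000/1.0 = -1.0000
R = Δx/(sin θ' − sin θ) = 0.2500
v = R·ω = 0.2500·-1.0000 = -0.2500

v = -0.2500, ω = -1.0000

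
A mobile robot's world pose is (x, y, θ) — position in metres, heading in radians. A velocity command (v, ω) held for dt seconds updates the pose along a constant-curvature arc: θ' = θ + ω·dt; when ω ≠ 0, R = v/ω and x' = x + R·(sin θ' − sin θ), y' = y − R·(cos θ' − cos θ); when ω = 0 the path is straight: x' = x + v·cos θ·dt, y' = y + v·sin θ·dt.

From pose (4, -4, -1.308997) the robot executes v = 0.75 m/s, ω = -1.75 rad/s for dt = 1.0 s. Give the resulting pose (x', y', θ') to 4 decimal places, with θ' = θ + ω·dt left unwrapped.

θ' = -1.3090 + -1.75·1.0 = -3.0590
R = v/ω = 0.75/-1.75 = -0.4286
x' = 4 + -0.4286·(sin -3.0590 − sin -1.3090) = 3.6214
y' = -4 − -0.4286·(cos -3.0590 − cos -1.3090) = -4.5380

(3.6214, -4.5380, -3.0590)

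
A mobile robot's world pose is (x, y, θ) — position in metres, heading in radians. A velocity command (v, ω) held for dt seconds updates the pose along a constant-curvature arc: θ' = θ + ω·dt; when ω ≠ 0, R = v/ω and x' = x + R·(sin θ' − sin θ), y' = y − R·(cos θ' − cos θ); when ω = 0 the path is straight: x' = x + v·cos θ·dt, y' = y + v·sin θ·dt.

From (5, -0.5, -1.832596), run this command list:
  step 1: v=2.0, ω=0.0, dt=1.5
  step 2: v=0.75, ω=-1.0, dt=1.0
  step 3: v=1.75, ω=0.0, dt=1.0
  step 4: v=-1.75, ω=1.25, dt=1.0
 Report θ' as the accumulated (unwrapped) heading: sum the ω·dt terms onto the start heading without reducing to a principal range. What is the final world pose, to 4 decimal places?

step 1: θ'=-1.8326 (straight) → pose (4.2235, -3.3978, -1.8326)
step 2: θ'=-2.8326 (R=-0.7500) → pose (3.7272, -3.9181, -2.8326)
step 3: θ'=-2.8326 (straight) → pose (2.0601, -4.4503, -2.8326)
step 4: θ'=-1.5826 (R=-1.4000) → pose (3.0342, -3.1331, -1.5826)

(3.0342, -3.1331, -1.5826)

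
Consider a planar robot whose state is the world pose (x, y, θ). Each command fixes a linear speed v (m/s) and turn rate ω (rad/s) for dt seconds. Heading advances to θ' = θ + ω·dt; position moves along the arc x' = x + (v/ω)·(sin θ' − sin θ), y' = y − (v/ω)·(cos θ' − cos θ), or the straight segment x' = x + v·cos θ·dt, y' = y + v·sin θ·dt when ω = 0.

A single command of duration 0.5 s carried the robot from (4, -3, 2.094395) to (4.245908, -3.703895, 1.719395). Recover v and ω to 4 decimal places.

Δθ = 1.719395 − 2.094395 = -0.375000
ω = Δθ/dt = -0.375000/0.5 = -0.7500
R = −Δy/(cos θ' − cos θ) = 2.0000
v = R·ω = 2.0000·-0.7500 = -1.5000

v = -1.5000, ω = -0.7500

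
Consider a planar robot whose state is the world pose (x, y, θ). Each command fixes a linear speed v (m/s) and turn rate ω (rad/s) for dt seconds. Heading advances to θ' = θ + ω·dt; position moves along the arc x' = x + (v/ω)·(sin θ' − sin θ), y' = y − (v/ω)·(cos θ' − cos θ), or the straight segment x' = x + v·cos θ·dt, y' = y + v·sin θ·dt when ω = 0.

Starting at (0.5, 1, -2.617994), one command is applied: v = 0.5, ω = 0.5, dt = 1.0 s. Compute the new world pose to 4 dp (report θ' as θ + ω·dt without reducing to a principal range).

(0.1460, 0.6543, -2.1180)

θ' = -2.6180 + 0.5·1.0 = -2.1180
R = v/ω = 0.5/0.5 = 1.0000
x' = 0.5 + 1.0000·(sin -2.1180 − sin -2.6180) = 0.1460
y' = 1 − 1.0000·(cos -2.1180 − cos -2.6180) = 0.6543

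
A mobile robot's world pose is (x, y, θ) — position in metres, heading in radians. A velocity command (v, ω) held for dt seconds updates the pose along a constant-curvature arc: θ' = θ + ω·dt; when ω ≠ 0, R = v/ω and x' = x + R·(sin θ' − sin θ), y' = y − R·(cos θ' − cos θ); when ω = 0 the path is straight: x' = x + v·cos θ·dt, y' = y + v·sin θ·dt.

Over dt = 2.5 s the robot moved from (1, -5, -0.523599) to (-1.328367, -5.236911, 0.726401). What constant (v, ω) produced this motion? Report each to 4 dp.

v = -1.0000, ω = 0.5000

Δθ = 0.726401 − -0.523599 = 1.250000
ω = Δθ/dt = 1.250000/2.5 = 0.5000
R = Δx/(sin θ' − sin θ) = -2.0000
v = R·ω = -2.0000·0.5000 = -1.0000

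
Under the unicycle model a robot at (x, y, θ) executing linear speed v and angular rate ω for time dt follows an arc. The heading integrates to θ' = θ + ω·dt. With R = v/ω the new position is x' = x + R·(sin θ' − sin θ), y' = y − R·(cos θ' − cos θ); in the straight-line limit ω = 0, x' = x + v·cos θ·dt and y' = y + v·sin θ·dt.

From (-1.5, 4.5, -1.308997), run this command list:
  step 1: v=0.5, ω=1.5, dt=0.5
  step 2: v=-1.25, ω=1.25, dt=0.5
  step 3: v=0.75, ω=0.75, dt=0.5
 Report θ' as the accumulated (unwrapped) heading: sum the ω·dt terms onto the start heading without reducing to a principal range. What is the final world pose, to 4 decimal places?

step 1: θ'=-0.5590 (R=0.3333) → pose (-1.3548, 4.3037, -0.5590)
step 2: θ'=0.0660 (R=-1.0000) → pose (-1.9511, 4.4537, 0.0660)
step 3: θ'=0.4410 (R=1.0000) → pose (-1.5902, 4.5472, 0.4410)

(-1.5902, 4.5472, 0.4410)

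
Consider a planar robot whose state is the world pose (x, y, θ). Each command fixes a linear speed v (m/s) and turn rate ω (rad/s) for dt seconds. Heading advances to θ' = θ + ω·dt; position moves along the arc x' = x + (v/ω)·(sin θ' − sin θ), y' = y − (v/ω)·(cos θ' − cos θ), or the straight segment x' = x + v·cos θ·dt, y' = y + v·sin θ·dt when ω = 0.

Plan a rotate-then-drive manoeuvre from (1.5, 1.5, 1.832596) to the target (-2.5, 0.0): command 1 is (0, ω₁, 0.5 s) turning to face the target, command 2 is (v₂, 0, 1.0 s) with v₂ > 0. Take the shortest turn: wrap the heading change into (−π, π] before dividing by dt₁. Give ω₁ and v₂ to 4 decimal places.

heading to target = atan2(0−1.5, -2.5−1.5) = -2.7828
Δθ = wrap(-2.7828 − 1.8326) = 1.6678; ω₁ = Δθ/dt₁ = 3.3355
distance = √((-2.5−1.5)² + (0−1.5)²) = 4.2720; v₂ = distance/dt₂ = 4.2720

ω₁ = 3.3355, v₂ = 4.2720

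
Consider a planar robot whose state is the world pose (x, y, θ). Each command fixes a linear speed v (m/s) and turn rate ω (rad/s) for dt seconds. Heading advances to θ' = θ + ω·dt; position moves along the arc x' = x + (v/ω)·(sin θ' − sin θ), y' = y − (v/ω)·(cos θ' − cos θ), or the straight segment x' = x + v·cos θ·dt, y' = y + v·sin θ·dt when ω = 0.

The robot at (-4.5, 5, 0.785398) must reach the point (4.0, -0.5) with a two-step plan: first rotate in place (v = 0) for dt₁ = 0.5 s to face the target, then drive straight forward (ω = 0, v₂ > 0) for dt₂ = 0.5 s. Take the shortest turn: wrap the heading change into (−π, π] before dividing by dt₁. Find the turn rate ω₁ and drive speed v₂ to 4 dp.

heading to target = atan2(-0.5−5, 4−-4.5) = -0.5743
Δθ = wrap(-0.5743 − 0.7854) = -1.3597; ω₁ = Δθ/dt₁ = -2.7194
distance = √((4−-4.5)² + (-0.5−5)²) = 10.1242; v₂ = distance/dt₂ = 20.2485

ω₁ = -2.7194, v₂ = 20.2485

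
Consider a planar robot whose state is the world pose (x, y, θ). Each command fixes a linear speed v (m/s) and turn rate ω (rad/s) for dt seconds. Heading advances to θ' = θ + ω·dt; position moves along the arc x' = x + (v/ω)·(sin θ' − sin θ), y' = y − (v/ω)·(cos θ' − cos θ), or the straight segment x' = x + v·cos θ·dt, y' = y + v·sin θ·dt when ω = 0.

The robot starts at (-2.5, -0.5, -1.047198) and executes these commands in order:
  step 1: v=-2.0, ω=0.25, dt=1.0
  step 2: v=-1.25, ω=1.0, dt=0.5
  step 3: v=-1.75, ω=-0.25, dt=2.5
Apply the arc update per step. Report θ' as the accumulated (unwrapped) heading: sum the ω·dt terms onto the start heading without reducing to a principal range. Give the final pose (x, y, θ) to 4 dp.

step 1: θ'=-0.7972 (R=-8.0000) → pose (-3.7050, 1.0897, -0.7972)
step 2: θ'=-0.2972 (R=-1.2500) → pose (-4.2332, 1.4115, -0.2972)
step 3: θ'=-0.9222 (R=7.0000) → pose (-7.7618, 3.8762, -0.9222)

(-7.7618, 3.8762, -0.9222)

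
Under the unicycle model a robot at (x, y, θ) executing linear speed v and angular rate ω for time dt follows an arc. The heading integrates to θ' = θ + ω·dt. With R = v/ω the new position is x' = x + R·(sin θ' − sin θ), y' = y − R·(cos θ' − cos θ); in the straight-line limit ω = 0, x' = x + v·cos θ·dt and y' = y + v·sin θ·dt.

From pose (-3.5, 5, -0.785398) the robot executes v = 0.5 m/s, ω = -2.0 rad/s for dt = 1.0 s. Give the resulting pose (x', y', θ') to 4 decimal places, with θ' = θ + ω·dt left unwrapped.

(-3.5896, 4.5889, -2.7854)

θ' = -0.7854 + -2.0·1.0 = -2.7854
R = v/ω = 0.5/-2.0 = -0.2500
x' = -3.5 + -0.2500·(sin -2.7854 − sin -0.7854) = -3.5896
y' = 5 − -0.2500·(cos -2.7854 − cos -0.7854) = 4.5889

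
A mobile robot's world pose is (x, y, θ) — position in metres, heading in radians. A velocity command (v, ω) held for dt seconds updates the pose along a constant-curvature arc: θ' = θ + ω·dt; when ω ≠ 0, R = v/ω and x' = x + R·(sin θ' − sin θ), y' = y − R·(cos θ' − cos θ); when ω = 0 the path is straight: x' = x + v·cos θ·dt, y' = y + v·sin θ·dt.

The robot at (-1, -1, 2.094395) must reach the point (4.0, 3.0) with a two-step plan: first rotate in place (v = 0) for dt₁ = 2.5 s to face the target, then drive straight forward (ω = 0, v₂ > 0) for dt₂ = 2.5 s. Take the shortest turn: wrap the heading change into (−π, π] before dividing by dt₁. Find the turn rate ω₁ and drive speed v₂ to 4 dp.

heading to target = atan2(3−-1, 4−-1) = 0.6747
Δθ = wrap(0.6747 − 2.0944) = -1.4197; ω₁ = Δθ/dt₁ = -0.5679
distance = √((4−-1)² + (3−-1)²) = 6.4031; v₂ = distance/dt₂ = 2.5612

ω₁ = -0.5679, v₂ = 2.5612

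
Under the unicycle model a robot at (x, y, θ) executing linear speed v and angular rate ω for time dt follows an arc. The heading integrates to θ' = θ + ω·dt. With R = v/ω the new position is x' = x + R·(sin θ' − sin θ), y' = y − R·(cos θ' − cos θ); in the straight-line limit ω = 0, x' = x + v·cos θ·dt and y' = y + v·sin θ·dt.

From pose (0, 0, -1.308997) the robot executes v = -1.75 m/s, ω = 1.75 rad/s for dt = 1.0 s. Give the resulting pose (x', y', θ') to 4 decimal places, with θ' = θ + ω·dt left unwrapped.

(-1.3928, 0.6455, 0.4410)

θ' = -1.3090 + 1.75·1.0 = 0.4410
R = v/ω = -1.75/1.75 = -1.0000
x' = 0 + -1.0000·(sin 0.4410 − sin -1.3090) = -1.3928
y' = 0 − -1.0000·(cos 0.4410 − cos -1.3090) = 0.6455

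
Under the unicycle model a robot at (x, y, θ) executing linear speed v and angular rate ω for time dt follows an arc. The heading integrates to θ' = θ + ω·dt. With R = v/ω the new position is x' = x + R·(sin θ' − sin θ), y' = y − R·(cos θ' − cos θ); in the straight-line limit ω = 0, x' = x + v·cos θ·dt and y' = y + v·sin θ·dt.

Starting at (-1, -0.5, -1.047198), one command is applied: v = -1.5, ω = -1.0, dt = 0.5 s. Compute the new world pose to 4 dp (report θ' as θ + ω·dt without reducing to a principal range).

(-1.2005, 0.2146, -1.5472)

θ' = -1.0472 + -1.0·0.5 = -1.5472
R = v/ω = -1.5/-1.0 = 1.5000
x' = -1 + 1.5000·(sin -1.5472 − sin -1.0472) = -1.2005
y' = -0.5 − 1.5000·(cos -1.5472 − cos -1.0472) = 0.2146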